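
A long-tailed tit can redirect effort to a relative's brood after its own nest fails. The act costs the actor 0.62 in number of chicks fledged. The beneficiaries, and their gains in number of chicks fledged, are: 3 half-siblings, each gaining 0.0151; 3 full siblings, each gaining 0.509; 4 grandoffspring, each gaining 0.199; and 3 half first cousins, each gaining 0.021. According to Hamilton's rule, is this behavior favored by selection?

Yes

Hamilton's rule: the trait is favored when the sum of r·B over every recipient exceeds the actor's cost C.
r to a half-sibling = 1/4 (half-sibs share one parent — one path of length 2: r = (1/2)^2 = 1/4).
r to a full sibling = 0.5 (full sibs share both parents — two paths of length 2: r = 2·(1/2)^2 = 1/2).
r to a grandoffspring = 1/4 (two parent–offspring links: r = (1/2)^2 = 1/4).
r to a half first cousin = 1/16 (half first cousins share one grandparent — one path of length 4: r = (1/2)^4 = 1/16).
Summing one r·B term per recipient: 3·0.25·0.0151 + 3·0.5·0.509 + 4·0.25·0.199 + 3·0.0625·0.021 = 0.9777625.
0.9777625 > 0.62: the indirect benefit exceeds the cost.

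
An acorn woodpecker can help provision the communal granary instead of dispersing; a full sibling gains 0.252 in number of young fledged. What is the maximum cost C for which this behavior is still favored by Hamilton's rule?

r to a full sibling = 0.5 (full sibs share both parents — two paths of length 2: r = 2·(1/2)^2 = 1/2).
Hamilton's rule: n·r·B > C, so the trait is favored while C < n·r·B = 1·0.5·0.252 = 0.126.

0.126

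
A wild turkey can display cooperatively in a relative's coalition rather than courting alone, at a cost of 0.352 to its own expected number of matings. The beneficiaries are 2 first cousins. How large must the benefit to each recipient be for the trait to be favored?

r to a first cousin = 0.125 (first cousins share one grandparent pair — two paths of length 4: r = 2·(1/2)^4 = 1/8).
Hamilton's rule with n recipients of equal r: n·r·B > C, so B > C/(n·r) = 0.352/(2·0.125) = 1.408.

1.408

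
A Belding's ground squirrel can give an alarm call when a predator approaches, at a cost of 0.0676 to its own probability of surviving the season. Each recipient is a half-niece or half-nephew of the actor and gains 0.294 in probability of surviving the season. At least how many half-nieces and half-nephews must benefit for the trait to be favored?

r to a half-niece or half-nephew = 0.125 (half-aunt/uncle↔niece/nephew: one path of length 3: r = (1/2)^3 = 1/8).
Hamilton's rule: n·r·B > C  ⇒  n > C/(r·B) = 0.0676/(0.125·0.294) = 1.839.
The smallest integer exceeding 1.839 is 2.

2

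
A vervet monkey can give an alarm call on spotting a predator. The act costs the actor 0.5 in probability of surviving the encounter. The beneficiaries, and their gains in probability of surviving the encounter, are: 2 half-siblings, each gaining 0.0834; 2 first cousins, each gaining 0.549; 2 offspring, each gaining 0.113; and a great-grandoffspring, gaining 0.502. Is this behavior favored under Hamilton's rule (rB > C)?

Hamilton's rule: the trait is favored when the sum of r·B over every recipient exceeds the actor's cost C.
r to a half-sibling = 1/4 (half-sibs share one parent — one path of length 2: r = (1/2)^2 = 1/4).
r to a first cousin = 0.125 (first cousins share one grandparent pair — two paths of length 4: r = 2·(1/2)^4 = 1/8).
r to an offspring = 0.5 (one parent–offspring link: r = (1/2)^1 = 1/2).
r to a great-grandoffspring = 1/8 (three parent–offspring links: r = (1/2)^3 = 1/8).
Summing one r·B term per recipient: 2·0.25·0.0834 + 2·0.125·0.549 + 2·0.5·0.113 + 1·0.125·0.502 = 0.3547.
0.3547 < 0.5: the indirect benefit is less than the cost.

No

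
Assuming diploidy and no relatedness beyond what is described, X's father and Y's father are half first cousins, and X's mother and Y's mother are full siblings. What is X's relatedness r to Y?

0.140625

With two independent routes of shared ancestry, r is the sum of the two contributions.
X and Y are related in two ways: half second cousins through their fathers (r = 1/64) and first cousins through their mothers (r = 1/8).
r = 1/64 + 1/8 = 9/64 = 0.140625.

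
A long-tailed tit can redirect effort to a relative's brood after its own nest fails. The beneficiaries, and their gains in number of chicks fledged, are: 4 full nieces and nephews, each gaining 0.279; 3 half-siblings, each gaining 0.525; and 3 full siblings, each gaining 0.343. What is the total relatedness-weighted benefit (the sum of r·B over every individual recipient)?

1.18725

r to a full niece or nephew = 1/4 (full aunt/uncle↔niece/nephew: two paths of length 3 through the shared grandparent pair: r = 2·(1/2)^3 = 1/4).
r to a half-sibling = 1/4 (half-sibs share one parent — one path of length 2: r = (1/2)^2 = 1/4).
r to a full sibling = 0.5 (full sibs share both parents — two paths of length 2: r = 2·(1/2)^2 = 1/2).
Summing one r·B term per recipient: 4·0.25·0.279 + 3·0.25·0.525 + 3·0.5·0.343 = 1.18725.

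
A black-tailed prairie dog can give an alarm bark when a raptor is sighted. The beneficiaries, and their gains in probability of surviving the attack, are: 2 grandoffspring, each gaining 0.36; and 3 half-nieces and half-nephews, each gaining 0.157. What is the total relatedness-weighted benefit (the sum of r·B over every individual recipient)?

0.238875

r to a grandoffspring = 1/4 (two parent–offspring links: r = (1/2)^2 = 1/4).
r to a half-niece or half-nephew = 1/8 (half-aunt/uncle↔niece/nephew: one path of length 3: r = (1/2)^3 = 1/8).
Summing one r·B term per recipient: 2·0.25·0.36 + 3·0.125·0.157 = 0.238875.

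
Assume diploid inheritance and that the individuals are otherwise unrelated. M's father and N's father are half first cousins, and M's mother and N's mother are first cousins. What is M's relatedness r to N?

0.046875

Independent pedigree routes through distinct common ancestors add.
M and N are related in two ways: half second cousins through their fathers (r = 1/64) and second cousins through their mothers (r = 1/32).
r = 1/64 + 1/32 = 3/64 = 0.046875.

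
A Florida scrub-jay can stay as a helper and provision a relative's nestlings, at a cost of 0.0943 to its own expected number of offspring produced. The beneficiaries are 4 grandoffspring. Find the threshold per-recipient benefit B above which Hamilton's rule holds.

0.0943

r to a grandoffspring = 1/4 (two parent–offspring links: r = (1/2)^2 = 1/4).
Hamilton's rule with n recipients of equal r: n·r·B > C, so B > C/(n·r) = 0.0943/(4·0.25) = 0.0943.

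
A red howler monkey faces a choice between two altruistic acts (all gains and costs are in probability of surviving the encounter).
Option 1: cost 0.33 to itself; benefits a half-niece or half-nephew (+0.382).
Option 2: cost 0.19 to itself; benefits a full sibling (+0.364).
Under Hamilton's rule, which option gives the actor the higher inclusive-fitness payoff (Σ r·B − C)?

Option 1: r to a half-niece or half-nephew = 0.125.
Option 1: Σ r·B − C = (1·0.125·0.382) − 0.33 = -0.28225.
Option 2: r to a full sibling = 0.5.
Option 2: Σ r·B − C = (1·0.5·0.364) − 0.19 = -0.008.
Option 2 has the higher net inclusive-fitness payoff.

Option 2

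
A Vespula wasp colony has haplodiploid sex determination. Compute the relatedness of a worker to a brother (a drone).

Her haploid brother carries none of their father's genes and a random half of their mother's genome; that half matches the maternal half of her own genome with probability 1/2: r = 1/2 · 1/2 = 1/4.

0.25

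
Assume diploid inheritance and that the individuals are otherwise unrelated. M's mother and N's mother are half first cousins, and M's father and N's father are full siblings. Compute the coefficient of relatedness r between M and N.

0.140625

Relatedness sums over independent paths through distinct common ancestors.
M and N are related in two ways: half second cousins through their mothers (r = 1/64) and first cousins through their fathers (r = 1/8).
r = 1/64 + 1/8 = 0.140625.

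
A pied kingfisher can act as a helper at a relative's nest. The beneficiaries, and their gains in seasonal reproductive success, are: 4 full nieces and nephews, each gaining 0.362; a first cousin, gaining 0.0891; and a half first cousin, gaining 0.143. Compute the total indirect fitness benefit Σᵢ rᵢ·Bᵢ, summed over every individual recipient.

r to a full niece or nephew = 1/4 (full aunt/uncle↔niece/nephew: two paths of length 3 through the shared grandparent pair: r = 2·(1/2)^3 = 1/4).
r to a first cousin = 0.125 (first cousins share one grandparent pair — two paths of length 4: r = 2·(1/2)^4 = 1/8).
r to a half first cousin = 1/16 (half first cousins share one grandparent — one path of length 4: r = (1/2)^4 = 1/16).
Summing one r·B term per recipient: 4·0.25·0.362 + 1·0.125·0.0891 + 1·0.0625·0.143 = 0.382075.

0.382075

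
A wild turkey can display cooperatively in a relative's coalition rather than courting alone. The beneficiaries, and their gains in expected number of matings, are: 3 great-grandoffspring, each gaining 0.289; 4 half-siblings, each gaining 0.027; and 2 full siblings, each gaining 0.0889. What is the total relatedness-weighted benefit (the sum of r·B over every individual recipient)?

r to a great-grandoffspring = 0.125 (three parent–offspring links: r = (1/2)^3 = 1/8).
r to a half-sibling = 1/4 (half-sibs share one parent — one path of length 2: r = (1/2)^2 = 1/4).
r to a full sibling = 1/2 (full sibs share both parents — two paths of length 2: r = 2·(1/2)^2 = 1/2).
Summing one r·B term per recipient: 3·0.125·0.289 + 4·0.25·0.027 + 2·0.5·0.0889 = 0.224275.

0.224275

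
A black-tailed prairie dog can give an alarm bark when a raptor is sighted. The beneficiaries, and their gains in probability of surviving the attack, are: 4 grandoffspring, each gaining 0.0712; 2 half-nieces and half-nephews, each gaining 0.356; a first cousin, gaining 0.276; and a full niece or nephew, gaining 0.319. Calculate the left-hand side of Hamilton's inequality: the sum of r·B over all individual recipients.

0.27445

r to a grandoffspring = 1/4 (two parent–offspring links: r = (1/2)^2 = 1/4).
r to a half-niece or half-nephew = 0.125 (half-aunt/uncle↔niece/nephew: one path of length 3: r = (1/2)^3 = 1/8).
r to a first cousin = 0.125 (first cousins share one grandparent pair — two paths of length 4: r = 2·(1/2)^4 = 1/8).
r to a full niece or nephew = 1/4 (full aunt/uncle↔niece/nephew: two paths of length 3 through the shared grandparent pair: r = 2·(1/2)^3 = 1/4).
Summing one r·B term per recipient: 4·0.25·0.0712 + 2·0.125·0.356 + 1·0.125·0.276 + 1·0.25·0.319 = 0.27445.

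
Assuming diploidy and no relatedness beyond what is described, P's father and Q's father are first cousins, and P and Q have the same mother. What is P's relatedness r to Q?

0.28125

Wright's path rule: contributions from independent ancestry routes add.
P and Q are related in two ways: second cousins through their fathers (r = 1/32) and half-sibs through their shared mother (r = 1/4).
r = 1/32 + 1/4 = 9/32 = 0.28125.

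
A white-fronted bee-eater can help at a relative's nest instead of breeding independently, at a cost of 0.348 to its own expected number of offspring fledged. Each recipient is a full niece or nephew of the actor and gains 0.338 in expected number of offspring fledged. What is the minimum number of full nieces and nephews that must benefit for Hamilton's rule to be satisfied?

5

r to a full niece or nephew = 1/4 (full aunt/uncle↔niece/nephew: two paths of length 3 through the shared grandparent pair: r = 2·(1/2)^3 = 1/4).
Hamilton's rule: n·r·B > C  ⇒  n > C/(r·B) = 0.348/(0.25·0.338) = 4.118.
The smallest integer exceeding 4.118 is 5.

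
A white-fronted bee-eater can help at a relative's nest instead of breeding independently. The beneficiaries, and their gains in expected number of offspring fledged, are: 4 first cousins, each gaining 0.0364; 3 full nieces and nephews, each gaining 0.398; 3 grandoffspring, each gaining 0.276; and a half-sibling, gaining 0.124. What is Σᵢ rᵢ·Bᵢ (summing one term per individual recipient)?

0.5547

r to a first cousin = 1/8 (first cousins share one grandparent pair — two paths of length 4: r = 2·(1/2)^4 = 1/8).
r to a full niece or nephew = 0.25 (full aunt/uncle↔niece/nephew: two paths of length 3 through the shared grandparent pair: r = 2·(1/2)^3 = 1/4).
r to a grandoffspring = 0.25 (two parent–offspring links: r = (1/2)^2 = 1/4).
r to a half-sibling = 1/4 (half-sibs share one parent — one path of length 2: r = (1/2)^2 = 1/4).
Summing one r·B term per recipient: 4·0.125·0.0364 + 3·0.25·0.398 + 3·0.25·0.276 + 1·0.25·0.124 = 0.5547.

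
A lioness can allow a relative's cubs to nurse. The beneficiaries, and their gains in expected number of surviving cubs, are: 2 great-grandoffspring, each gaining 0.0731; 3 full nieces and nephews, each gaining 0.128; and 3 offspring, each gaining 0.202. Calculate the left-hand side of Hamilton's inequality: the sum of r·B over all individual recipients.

0.417275

r to a great-grandoffspring = 1/8 (three parent–offspring links: r = (1/2)^3 = 1/8).
r to a full niece or nephew = 1/4 (full aunt/uncle↔niece/nephew: two paths of length 3 through the shared grandparent pair: r = 2·(1/2)^3 = 1/4).
r to an offspring = 0.5 (one parent–offspring link: r = (1/2)^1 = 1/2).
Summing one r·B term per recipient: 2·0.125·0.0731 + 3·0.25·0.128 + 3·0.5·0.202 = 0.417275.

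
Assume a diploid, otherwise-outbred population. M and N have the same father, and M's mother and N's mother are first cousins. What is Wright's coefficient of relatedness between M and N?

0.28125

Independent pedigree routes through distinct common ancestors add.
M and N are related in two ways: half-sibs through their shared father (r = 1/4) and second cousins through their mothers (r = 1/32).
r = 1/4 + 1/32 = 0.28125.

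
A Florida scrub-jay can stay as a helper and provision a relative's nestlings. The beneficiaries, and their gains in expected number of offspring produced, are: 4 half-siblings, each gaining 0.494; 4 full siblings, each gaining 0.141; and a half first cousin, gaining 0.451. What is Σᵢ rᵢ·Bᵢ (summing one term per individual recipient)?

0.8041875

r to a half-sibling = 1/4 (half-sibs share one parent — one path of length 2: r = (1/2)^2 = 1/4).
r to a full sibling = 0.5 (full sibs share both parents — two paths of length 2: r = 2·(1/2)^2 = 1/2).
r to a half first cousin = 1/16 (half first cousins share one grandparent — one path of length 4: r = (1/2)^4 = 1/16).
Summing one r·B term per recipient: 4·0.25·0.494 + 4·0.5·0.141 + 1·0.0625·0.451 = 0.8041875.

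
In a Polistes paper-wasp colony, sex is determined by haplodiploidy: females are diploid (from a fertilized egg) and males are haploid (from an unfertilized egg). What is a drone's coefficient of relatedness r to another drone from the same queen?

Haploid brothers each carry a random half of the queen's diploid genome, so on average they share half: r = 1/2.

0.5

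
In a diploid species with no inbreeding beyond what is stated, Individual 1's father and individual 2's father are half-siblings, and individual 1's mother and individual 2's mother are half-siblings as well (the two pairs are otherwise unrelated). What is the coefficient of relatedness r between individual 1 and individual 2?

Relatedness sums over independent paths through distinct common ancestors.
Individual 1 and individual 2 are related in two ways: half first cousins through their fathers (r = 1/16) and half first cousins through their mothers (r = 1/16).
r = 1/16 + 1/16 = 1/8 = 0.125.

0.125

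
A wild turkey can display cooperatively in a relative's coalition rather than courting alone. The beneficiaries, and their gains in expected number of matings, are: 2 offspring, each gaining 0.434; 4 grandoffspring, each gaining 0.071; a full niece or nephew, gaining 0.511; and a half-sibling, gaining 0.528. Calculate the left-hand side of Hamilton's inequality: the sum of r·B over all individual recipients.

r to an offspring = 1/2 (one parent–offspring link: r = (1/2)^1 = 1/2).
r to a grandoffspring = 1/4 (two parent–offspring links: r = (1/2)^2 = 1/4).
r to a full niece or nephew = 1/4 (full aunt/uncle↔niece/nephew: two paths of length 3 through the shared grandparent pair: r = 2·(1/2)^3 = 1/4).
r to a half-sibling = 0.25 (half-sibs share one parent — one path of length 2: r = (1/2)^2 = 1/4).
Summing one r·B term per recipient: 2·0.5·0.434 + 4·0.25·0.071 + 1·0.25·0.511 + 1·0.25·0.528 = 0.76475.

0.76475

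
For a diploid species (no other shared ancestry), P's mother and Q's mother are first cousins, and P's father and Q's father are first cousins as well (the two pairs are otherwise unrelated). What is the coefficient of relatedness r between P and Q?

0.0625

Independent pedigree routes through distinct common ancestors add.
P and Q are related in two ways: second cousins through their mothers (r = 1/32) and second cousins through their fathers (r = 1/32).
r = 1/32 + 1/32 = 0.0625.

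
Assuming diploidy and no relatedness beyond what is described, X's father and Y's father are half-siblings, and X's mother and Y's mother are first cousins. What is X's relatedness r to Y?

Relatedness sums over independent paths through distinct common ancestors.
X and Y are related in two ways: half first cousins through their fathers (r = 1/16) and second cousins through their mothers (r = 1/32).
r = 1/16 + 1/32 = 0.09375.

0.09375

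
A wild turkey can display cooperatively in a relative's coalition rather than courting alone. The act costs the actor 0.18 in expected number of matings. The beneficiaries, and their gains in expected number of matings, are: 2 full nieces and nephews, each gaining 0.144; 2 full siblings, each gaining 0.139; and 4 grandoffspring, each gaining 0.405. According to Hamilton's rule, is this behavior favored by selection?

Hamilton's rule: the trait is favored when the sum of r·B over every recipient exceeds the actor's cost C.
r to a full niece or nephew = 1/4 (full aunt/uncle↔niece/nephew: two paths of length 3 through the shared grandparent pair: r = 2·(1/2)^3 = 1/4).
r to a full sibling = 0.5 (full sibs share both parents — two paths of length 2: r = 2·(1/2)^2 = 1/2).
r to a grandoffspring = 0.25 (two parent–offspring links: r = (1/2)^2 = 1/4).
Summing one r·B term per recipient: 2·0.25·0.144 + 2·0.5·0.139 + 4·0.25·0.405 = 0.616.
0.616 > 0.18: the indirect benefit exceeds the cost.

Yes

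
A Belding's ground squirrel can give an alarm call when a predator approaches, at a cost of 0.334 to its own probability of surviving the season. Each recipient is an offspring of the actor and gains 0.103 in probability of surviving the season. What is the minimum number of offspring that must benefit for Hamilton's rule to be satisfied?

r to an offspring = 0.5 (one parent–offspring link: r = (1/2)^1 = 1/2).
Hamilton's rule: n·r·B > C  ⇒  n > C/(r·B) = 0.334/(0.5·0.103) = 6.485.
The smallest integer exceeding 6.485 is 7.

7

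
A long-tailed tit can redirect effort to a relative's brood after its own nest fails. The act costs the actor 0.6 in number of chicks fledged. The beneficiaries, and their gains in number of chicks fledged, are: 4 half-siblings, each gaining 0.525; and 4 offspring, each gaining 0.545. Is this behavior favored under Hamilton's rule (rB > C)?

Hamilton's rule: the trait is favored when the sum of r·B over every recipient exceeds the actor's cost C.
r to a half-sibling = 0.25 (half-sibs share one parent — one path of length 2: r = (1/2)^2 = 1/4).
r to an offspring = 1/2 (one parent–offspring link: r = (1/2)^1 = 1/2).
Summing one r·B term per recipient: 4·0.25·0.525 + 4·0.5·0.545 = 1.615.
1.615 > 0.6: the indirect benefit exceeds the cost.

Yes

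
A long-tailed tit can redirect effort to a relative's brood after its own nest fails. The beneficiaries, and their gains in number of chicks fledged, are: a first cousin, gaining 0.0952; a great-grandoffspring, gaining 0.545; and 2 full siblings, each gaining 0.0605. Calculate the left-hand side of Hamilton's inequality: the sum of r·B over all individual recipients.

0.140525

r to a first cousin = 1/8 (first cousins share one grandparent pair — two paths of length 4: r = 2·(1/2)^4 = 1/8).
r to a great-grandoffspring = 1/8 (three parent–offspring links: r = (1/2)^3 = 1/8).
r to a full sibling = 1/2 (full sibs share both parents — two paths of length 2: r = 2·(1/2)^2 = 1/2).
Summing one r·B term per recipient: 1·0.125·0.0952 + 1·0.125·0.545 + 2·0.5·0.0605 = 0.140525.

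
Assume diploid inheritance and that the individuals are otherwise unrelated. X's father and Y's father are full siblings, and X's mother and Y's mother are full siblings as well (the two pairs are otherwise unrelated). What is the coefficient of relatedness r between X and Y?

0.25

With two independent routes of shared ancestry, r is the sum of the two contributions.
X and Y are related in two ways: first cousins through their fathers (r = 1/8) and first cousins through their mothers (r = 1/8) — i.e. double first cousins.
r = 1/8 + 1/8 = 1/4 = 0.25.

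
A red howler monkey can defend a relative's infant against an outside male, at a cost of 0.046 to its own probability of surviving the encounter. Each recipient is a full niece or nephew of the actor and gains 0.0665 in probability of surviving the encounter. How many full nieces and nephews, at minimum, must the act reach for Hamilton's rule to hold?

3

r to a full niece or nephew = 0.25 (full aunt/uncle↔niece/nephew: two paths of length 3 through the shared grandparent pair: r = 2·(1/2)^3 = 1/4).
Hamilton's rule: n·r·B > C  ⇒  n > C/(r·B) = 0.046/(0.25·0.0665) = 2.767.
The smallest integer exceeding 2.767 is 3.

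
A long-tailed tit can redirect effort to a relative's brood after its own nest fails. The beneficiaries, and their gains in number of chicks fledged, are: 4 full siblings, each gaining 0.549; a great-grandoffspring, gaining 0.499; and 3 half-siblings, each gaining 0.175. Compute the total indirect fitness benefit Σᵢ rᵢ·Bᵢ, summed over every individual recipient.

1.291625

r to a full sibling = 0.5 (full sibs share both parents — two paths of length 2: r = 2·(1/2)^2 = 1/2).
r to a great-grandoffspring = 1/8 (three parent–offspring links: r = (1/2)^3 = 1/8).
r to a half-sibling = 1/4 (half-sibs share one parent — one path of length 2: r = (1/2)^2 = 1/4).
Summing one r·B term per recipient: 4·0.5·0.549 + 1·0.125·0.499 + 3·0.25·0.175 = 1.291625.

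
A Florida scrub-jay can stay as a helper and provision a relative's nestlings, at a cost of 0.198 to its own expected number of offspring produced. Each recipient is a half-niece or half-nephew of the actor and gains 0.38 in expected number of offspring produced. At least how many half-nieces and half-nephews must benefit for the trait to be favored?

5

r to a half-niece or half-nephew = 1/8 (half-aunt/uncle↔niece/nephew: one path of length 3: r = (1/2)^3 = 1/8).
Hamilton's rule: n·r·B > C  ⇒  n > C/(r·B) = 0.198/(0.125·0.38) = 4.168.
The smallest integer exceeding 4.168 is 5.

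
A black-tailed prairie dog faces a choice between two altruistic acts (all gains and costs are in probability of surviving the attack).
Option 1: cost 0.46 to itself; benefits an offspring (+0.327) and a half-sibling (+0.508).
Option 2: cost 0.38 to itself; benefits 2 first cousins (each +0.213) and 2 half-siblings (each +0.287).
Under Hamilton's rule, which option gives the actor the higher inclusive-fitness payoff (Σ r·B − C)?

Option 1: r to an offspring = 0.5.
Option 1: r to a half-sibling = 0.25.
Option 1: Σ r·B − C = (1·0.5·0.327 + 1·0.25·0.508) − 0.46 = -0.1695.
Option 2: r to a first cousin = 0.125.
Option 2: r to a half-sibling = 0.25.
Option 2: Σ r·B − C = (2·0.125·0.213 + 2·0.25·0.287) − 0.38 = -0.18325.
Option 1 has the higher net inclusive-fitness payoff.

Option 1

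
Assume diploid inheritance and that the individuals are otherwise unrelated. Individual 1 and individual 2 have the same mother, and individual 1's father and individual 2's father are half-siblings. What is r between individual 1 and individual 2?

Independent pedigree routes through distinct common ancestors add.
Individual 1 and individual 2 are related in two ways: half-sibs through their shared mother (r = 1/4) and half first cousins through their fathers (r = 1/16).
r = 1/4 + 1/16 = 5/16 = 0.3125.

0.3125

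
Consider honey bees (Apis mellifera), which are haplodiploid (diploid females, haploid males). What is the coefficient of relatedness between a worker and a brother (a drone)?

0.25

Her haploid brother carries none of their father's genes and a random half of their mother's genome; that half matches the maternal half of her own genome with probability 1/2: r = 1/2 · 1/2 = 1/4.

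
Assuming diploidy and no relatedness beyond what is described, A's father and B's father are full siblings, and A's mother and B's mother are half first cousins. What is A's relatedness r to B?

Independent pedigree routes through distinct common ancestors add.
A and B are related in two ways: first cousins through their fathers (r = 1/8) and half second cousins through their mothers (r = 1/64).
r = 1/8 + 1/64 = 9/64 = 0.140625.

0.140625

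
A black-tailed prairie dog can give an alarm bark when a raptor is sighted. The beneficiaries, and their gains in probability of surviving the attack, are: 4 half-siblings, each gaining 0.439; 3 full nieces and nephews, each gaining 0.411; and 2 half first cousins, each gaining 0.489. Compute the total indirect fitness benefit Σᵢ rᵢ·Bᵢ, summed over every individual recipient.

0.808375

r to a half-sibling = 1/4 (half-sibs share one parent — one path of length 2: r = (1/2)^2 = 1/4).
r to a full niece or nephew = 1/4 (full aunt/uncle↔niece/nephew: two paths of length 3 through the shared grandparent pair: r = 2·(1/2)^3 = 1/4).
r to a half first cousin = 1/16 (half first cousins share one grandparent — one path of length 4: r = (1/2)^4 = 1/16).
Summing one r·B term per recipient: 4·0.25·0.439 + 3·0.25·0.411 + 2·0.0625·0.489 = 0.808375.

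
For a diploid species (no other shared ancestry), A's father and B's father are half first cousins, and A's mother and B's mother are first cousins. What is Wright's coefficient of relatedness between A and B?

Independent pedigree routes through distinct common ancestors add.
A and B are related in two ways: half second cousins through their fathers (r = 1/64) and second cousins through their mothers (r = 1/32).
r = 1/64 + 1/32 = 3/64 = 0.046875.

0.046875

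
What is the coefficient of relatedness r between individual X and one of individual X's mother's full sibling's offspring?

Each parent–offspring link contributes a factor of 1/2, and independent paths through distinct common ancestors add.
First cousins share one grandparent pair — two paths of length 4: r = 2·(1/2)^4 = 1/8.

0.125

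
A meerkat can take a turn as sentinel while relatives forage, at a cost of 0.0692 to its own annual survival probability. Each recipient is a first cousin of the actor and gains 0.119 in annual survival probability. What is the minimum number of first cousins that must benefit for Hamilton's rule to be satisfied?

5

r to a first cousin = 1/8 (first cousins share one grandparent pair — two paths of length 4: r = 2·(1/2)^4 = 1/8).
Hamilton's rule: n·r·B > C  ⇒  n > C/(r·B) = 0.0692/(0.125·0.119) = 4.652.
The smallest integer exceeding 4.652 is 5.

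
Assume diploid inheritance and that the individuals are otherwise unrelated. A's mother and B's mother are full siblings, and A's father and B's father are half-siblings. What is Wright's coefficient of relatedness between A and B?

0.1875

With two independent routes of shared ancestry, r is the sum of the two contributions.
A and B are related in two ways: first cousins through their mothers (r = 1/8) and half first cousins through their fathers (r = 1/16).
r = 1/8 + 1/16 = 3/16 = 0.1875.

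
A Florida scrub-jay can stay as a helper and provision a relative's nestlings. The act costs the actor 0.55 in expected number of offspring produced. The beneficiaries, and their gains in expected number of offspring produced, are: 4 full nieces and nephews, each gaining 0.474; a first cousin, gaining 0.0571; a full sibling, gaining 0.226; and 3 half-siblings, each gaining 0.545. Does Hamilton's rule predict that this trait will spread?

Hamilton's rule: the trait is favored when the sum of r·B over every recipient exceeds the actor's cost C.
r to a full niece or nephew = 0.25 (full aunt/uncle↔niece/nephew: two paths of length 3 through the shared grandparent pair: r = 2·(1/2)^3 = 1/4).
r to a first cousin = 1/8 (first cousins share one grandparent pair — two paths of length 4: r = 2·(1/2)^4 = 1/8).
r to a full sibling = 1/2 (full sibs share both parents — two paths of length 2: r = 2·(1/2)^2 = 1/2).
r to a half-sibling = 0.25 (half-sibs share one parent — one path of length 2: r = (1/2)^2 = 1/4).
Summing one r·B term per recipient: 4·0.25·0.474 + 1·0.125·0.0571 + 1·0.5·0.226 + 3·0.25·0.545 = 1.0028875.
1.0028875 > 0.55: the indirect benefit exceeds the cost.

Yes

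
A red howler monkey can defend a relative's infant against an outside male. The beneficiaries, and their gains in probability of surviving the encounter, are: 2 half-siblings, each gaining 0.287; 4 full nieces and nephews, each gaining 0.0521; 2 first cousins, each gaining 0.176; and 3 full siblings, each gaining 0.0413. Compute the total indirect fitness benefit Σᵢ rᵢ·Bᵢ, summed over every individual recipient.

r to a half-sibling = 1/4 (half-sibs share one parent — one path of length 2: r = (1/2)^2 = 1/4).
r to a full niece or nephew = 1/4 (full aunt/uncle↔niece/nephew: two paths of length 3 through the shared grandparent pair: r = 2·(1/2)^3 = 1/4).
r to a first cousin = 0.125 (first cousins share one grandparent pair — two paths of length 4: r = 2·(1/2)^4 = 1/8).
r to a full sibling = 0.5 (full sibs share both parents — two paths of length 2: r = 2·(1/2)^2 = 1/2).
Summing one r·B term per recipient: 2·0.25·0.287 + 4·0.25·0.0521 + 2·0.125·0.176 + 3·0.5·0.0413 = 0.30155.

0.30155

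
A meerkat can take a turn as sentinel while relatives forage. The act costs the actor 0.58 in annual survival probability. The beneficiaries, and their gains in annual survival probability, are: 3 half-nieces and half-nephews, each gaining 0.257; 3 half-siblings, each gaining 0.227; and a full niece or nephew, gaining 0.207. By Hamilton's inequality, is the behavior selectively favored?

Hamilton's rule: the trait is favored when the sum of r·B over every recipient exceeds the actor's cost C.
r to a half-niece or half-nephew = 1/8 (half-aunt/uncle↔niece/nephew: one path of length 3: r = (1/2)^3 = 1/8).
r to a half-sibling = 0.25 (half-sibs share one parent — one path of length 2: r = (1/2)^2 = 1/4).
r to a full niece or nephew = 0.25 (full aunt/uncle↔niece/nephew: two paths of length 3 through the shared grandparent pair: r = 2·(1/2)^3 = 1/4).
Summing one r·B term per recipient: 3·0.125·0.257 + 3·0.25·0.227 + 1·0.25·0.207 = 0.318375.
0.318375 < 0.58: the indirect benefit is less than the cost.

No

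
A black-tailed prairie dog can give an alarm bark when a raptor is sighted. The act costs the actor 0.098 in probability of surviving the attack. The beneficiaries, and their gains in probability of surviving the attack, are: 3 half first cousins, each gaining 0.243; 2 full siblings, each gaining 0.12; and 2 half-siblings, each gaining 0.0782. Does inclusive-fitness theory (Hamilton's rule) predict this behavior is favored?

Yes

Hamilton's rule: the trait is favored when the sum of r·B over every recipient exceeds the actor's cost C.
r to a half first cousin = 1/16 (half first cousins share one grandparent — one path of length 4: r = (1/2)^4 = 1/16).
r to a full sibling = 1/2 (full sibs share both parents — two paths of length 2: r = 2·(1/2)^2 = 1/2).
r to a half-sibling = 1/4 (half-sibs share one parent — one path of length 2: r = (1/2)^2 = 1/4).
Summing one r·B term per recipient: 3·0.0625·0.243 + 2·0.5·0.12 + 2·0.25·0.0782 = 0.2046625.
0.2046625 > 0.098: the indirect benefit exceeds the cost.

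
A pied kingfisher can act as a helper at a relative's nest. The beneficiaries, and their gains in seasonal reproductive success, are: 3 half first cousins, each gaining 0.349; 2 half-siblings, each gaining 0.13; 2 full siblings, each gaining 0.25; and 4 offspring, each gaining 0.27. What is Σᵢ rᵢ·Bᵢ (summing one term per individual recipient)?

r to a half first cousin = 0.0625 (half first cousins share one grandparent — one path of length 4: r = (1/2)^4 = 1/16).
r to a half-sibling = 1/4 (half-sibs share one parent — one path of length 2: r = (1/2)^2 = 1/4).
r to a full sibling = 0.5 (full sibs share both parents — two paths of length 2: r = 2·(1/2)^2 = 1/2).
r to an offspring = 0.5 (one parent–offspring link: r = (1/2)^1 = 1/2).
Summing one r·B term per recipient: 3·0.0625·0.349 + 2·0.25·0.13 + 2·0.5·0.25 + 4·0.5·0.27 = 0.9204375.

0.9204375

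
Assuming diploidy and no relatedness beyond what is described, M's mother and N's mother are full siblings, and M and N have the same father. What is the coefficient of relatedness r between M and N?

Wright's path rule: contributions from independent ancestry routes add.
M and N are related in two ways: first cousins through their mothers (r = 1/8) and half-sibs through their shared father (r = 1/4).
r = 1/8 + 1/4 = 3/8 = 0.375.

0.375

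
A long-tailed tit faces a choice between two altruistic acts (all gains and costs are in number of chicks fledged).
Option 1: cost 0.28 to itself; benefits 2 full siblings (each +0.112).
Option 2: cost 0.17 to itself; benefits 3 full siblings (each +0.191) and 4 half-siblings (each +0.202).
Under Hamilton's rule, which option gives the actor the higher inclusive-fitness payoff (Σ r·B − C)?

Option 1: r to a full sibling = 0.5.
Option 1: Σ r·B − C = (2·0.5·0.112) − 0.28 = -0.168.
Option 2: r to a full sibling = 0.5.
Option 2: r to a half-sibling = 0.25.
Option 2: Σ r·B − C = (3·0.5·0.191 + 4·0.25·0.202) − 0.17 = 0.3185.
Option 2 has the higher net inclusive-fitness payoff.

Option 2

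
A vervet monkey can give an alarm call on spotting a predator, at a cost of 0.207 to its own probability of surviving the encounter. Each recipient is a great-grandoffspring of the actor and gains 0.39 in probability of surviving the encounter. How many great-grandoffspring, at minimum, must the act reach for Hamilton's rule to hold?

5

r to a great-grandoffspring = 0.125 (three parent–offspring links: r = (1/2)^3 = 1/8).
Hamilton's rule: n·r·B > C  ⇒  n > C/(r·B) = 0.207/(0.125·0.39) = 4.246.
The smallest integer exceeding 4.246 is 5.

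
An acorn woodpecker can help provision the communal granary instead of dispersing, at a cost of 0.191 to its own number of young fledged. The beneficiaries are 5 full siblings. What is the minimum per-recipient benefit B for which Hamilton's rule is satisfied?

r to a full sibling = 0.5 (full sibs share both parents — two paths of length 2: r = 2·(1/2)^2 = 1/2).
Hamilton's rule with n recipients of equal r: n·r·B > C, so B > C/(n·r) = 0.191/(5·0.5) = 0.0764.

0.0764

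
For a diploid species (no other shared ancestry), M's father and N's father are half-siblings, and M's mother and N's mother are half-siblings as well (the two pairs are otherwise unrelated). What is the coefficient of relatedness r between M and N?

0.125

Wright's path rule: contributions from independent ancestry routes add.
M and N are related in two ways: half first cousins through their fathers (r = 1/16) and half first cousins through their mothers (r = 1/16).
r = 1/16 + 1/16 = 1/8 = 0.125.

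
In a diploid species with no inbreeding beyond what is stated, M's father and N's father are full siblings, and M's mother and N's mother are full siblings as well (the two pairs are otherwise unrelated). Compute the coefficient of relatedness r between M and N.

0.25

Independent pedigree routes through distinct common ancestors add.
M and N are related in two ways: first cousins through their fathers (r = 1/8) and first cousins through their mothers (r = 1/8) — i.e. double first cousins.
r = 1/8 + 1/8 = 1/4 = 0.25.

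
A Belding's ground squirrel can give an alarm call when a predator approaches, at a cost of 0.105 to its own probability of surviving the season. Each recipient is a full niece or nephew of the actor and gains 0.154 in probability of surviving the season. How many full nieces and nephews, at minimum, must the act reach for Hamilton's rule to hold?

r to a full niece or nephew = 1/4 (full aunt/uncle↔niece/nephew: two paths of length 3 through the shared grandparent pair: r = 2·(1/2)^3 = 1/4).
Hamilton's rule: n·r·B > C  ⇒  n > C/(r·B) = 0.105/(0.25·0.154) = 2.727.
The smallest integer exceeding 2.727 is 3.

3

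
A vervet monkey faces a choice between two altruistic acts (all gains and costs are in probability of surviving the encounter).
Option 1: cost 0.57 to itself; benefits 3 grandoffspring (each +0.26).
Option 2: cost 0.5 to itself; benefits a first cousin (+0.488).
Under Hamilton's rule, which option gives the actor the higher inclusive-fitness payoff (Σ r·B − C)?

Option 1

Option 1: r to a grandoffspring = 0.25.
Option 1: Σ r·B − C = (3·0.25·0.26) − 0.57 = -0.375.
Option 2: r to a first cousin = 0.125.
Option 2: Σ r·B − C = (1·0.125·0.488) − 0.5 = -0.439.
Option 1 has the higher net inclusive-fitness payoff.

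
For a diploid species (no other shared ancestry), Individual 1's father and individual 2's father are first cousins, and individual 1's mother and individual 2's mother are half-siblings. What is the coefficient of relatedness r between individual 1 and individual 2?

0.09375

With two independent routes of shared ancestry, r is the sum of the two contributions.
Individual 1 and individual 2 are related in two ways: second cousins through their fathers (r = 1/32) and half first cousins through their mothers (r = 1/16).
r = 1/32 + 1/16 = 0.09375.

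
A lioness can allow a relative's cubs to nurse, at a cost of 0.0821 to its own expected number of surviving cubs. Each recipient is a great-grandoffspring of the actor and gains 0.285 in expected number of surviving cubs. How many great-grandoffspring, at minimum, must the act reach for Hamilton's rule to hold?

3

r to a great-grandoffspring = 0.125 (three parent–offspring links: r = (1/2)^3 = 1/8).
Hamilton's rule: n·r·B > C  ⇒  n > C/(r·B) = 0.0821/(0.125·0.285) = 2.305.
The smallest integer exceeding 2.305 is 3.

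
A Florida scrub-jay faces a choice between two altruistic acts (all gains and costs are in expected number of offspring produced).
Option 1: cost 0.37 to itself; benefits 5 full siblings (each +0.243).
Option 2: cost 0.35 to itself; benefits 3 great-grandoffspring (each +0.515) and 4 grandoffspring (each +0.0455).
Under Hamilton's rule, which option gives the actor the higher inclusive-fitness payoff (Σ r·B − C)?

Option 1

Option 1: r to a full sibling = 0.5.
Option 1: Σ r·B − C = (5·0.5·0.243) − 0.37 = 0.2375.
Option 2: r to a great-grandoffspring = 0.125.
Option 2: r to a grandoffspring = 0.25.
Option 2: Σ r·B − C = (3·0.125·0.515 + 4·0.25·0.0455) − 0.35 = -0.111375.
Option 1 has the higher net inclusive-fitness payoff.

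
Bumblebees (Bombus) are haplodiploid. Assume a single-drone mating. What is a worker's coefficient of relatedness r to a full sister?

Haplodiploid full sisters inherit their father's entire haploid genome identically (contributing 1/2) and on average half of their mother's contribution (1/2 · 1/2 = 1/4); r = 1/2 + 1/4 = 3/4.

0.75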